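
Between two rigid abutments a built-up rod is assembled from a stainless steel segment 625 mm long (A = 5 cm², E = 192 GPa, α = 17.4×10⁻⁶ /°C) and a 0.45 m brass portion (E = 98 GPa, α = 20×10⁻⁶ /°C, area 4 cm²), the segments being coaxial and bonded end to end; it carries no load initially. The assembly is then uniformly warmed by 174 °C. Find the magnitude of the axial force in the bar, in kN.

P ≈ 192 kN (compressive)

If the supports were absent, the total length change would be Σ αᵢΔT Lᵢ = 17.4×10⁻⁶×174×625 + 20×10⁻⁶×174×450 = 3.458 mm.
The rigid supports impose zero overall length change; the single axial force P common to all segments must satisfy P Σ Lᵢ/(AᵢEᵢ) = δ_free.
Σ Lᵢ/(AᵢEᵢ) = 625/(500×192×10³) + 450/(400×98×10³) = 1.799×10⁻⁵ mm/N.
P = 3.458 / 1.799×10⁻⁵ = 192200 N = 192.2 kN, compressive.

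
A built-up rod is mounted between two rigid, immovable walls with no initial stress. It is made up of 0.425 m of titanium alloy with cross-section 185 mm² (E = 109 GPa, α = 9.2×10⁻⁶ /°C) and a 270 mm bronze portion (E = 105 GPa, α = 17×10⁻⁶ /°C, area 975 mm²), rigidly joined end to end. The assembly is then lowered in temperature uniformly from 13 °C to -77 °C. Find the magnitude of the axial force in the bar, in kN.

P ≈ 32.3 kN (tensile)

If the supports were absent, the total length change would be Σ αᵢΔT Lᵢ = 9.2×10⁻⁶×90×425 + 17×10⁻⁶×90×270 = 0.765 mm.
The rigid supports impose zero overall length change; the single axial force P common to all segments must satisfy P Σ Lᵢ/(AᵢEᵢ) = δ_free.
Σ Lᵢ/(AᵢEᵢ) = 425/(185×109×10³) + 270/(975×105×10³) = 2.371×10⁻⁵ mm/N.
P = 0.765 / 2.371×10⁻⁵ = 32260 N = 32.26 kN, tensile.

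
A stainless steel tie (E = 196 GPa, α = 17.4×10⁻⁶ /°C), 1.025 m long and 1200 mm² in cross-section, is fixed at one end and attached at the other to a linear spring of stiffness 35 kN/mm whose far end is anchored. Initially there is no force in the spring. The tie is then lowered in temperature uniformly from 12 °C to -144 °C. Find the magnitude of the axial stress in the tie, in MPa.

Free thermal contraction: δ_free = αΔT L = 17.4×10⁻⁶ × 156 × 1025 = 2.782 mm.
Let P be the tensile force in the spring. The tie extends elastically by PL/(AE) and the spring stretches by P/k; together these equal δ_free.
P [ L/(AE) + 1/k ] = δ_free → P [ 1025/(1200×196×10³) + 1/(35×10³) ] = 2.782.
P = 2.782 / 3.293×10⁻⁵ = 84490 N.
σ = P/A = 84490/1200 = 70.41 MPa.

σ ≈ 70.4 MPa (tensile)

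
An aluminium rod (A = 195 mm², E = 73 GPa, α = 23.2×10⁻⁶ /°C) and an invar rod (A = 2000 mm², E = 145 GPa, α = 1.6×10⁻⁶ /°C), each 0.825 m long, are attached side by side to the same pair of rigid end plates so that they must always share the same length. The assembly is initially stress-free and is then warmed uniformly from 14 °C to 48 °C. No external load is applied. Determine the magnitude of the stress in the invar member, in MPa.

σ ≈ 4.98 MPa (tensile)

Both members must finish at the same length. With the larger α, the aluminium tends to over-expand; the plates restrain it, putting the aluminium in compression and the invar in tension. With no external load the two internal forces are equal and opposite, magnitude P.
Compatibility of the two members (thermal + elastic change equal): (α₁ − α₂)ΔT = P·[1/(A₁E₁) + 1/(A₂E₂)].
|α₁ − α₂|·ΔT = 21.6×10⁻⁶ × 34 = 0.0007344.
1/(A₁E₁) + 1/(A₂E₂) = 1/(195×73×10³) + 1/(2000×145×10³) = 7.37×10⁻⁸ N⁻¹.
So P = 0.0007344 / 7.37×10⁻⁸ = 9.965 kN.
σ_{invar} = P/A₂ = 9965/2000 = 4.983 MPa, tensile.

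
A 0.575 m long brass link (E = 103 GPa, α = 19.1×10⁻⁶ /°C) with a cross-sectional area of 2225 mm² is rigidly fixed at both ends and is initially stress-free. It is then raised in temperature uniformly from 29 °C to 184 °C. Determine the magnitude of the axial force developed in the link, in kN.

P ≈ 678 kN (compressive)

The ends cannot move, so σ = EαΔT = 103×10³ × 19.1×10⁻⁶ × 155 = 304.9 MPa.
Axial force P = σA = 304.9 × 2225 = 678500 N = 678.5 kN, compressive.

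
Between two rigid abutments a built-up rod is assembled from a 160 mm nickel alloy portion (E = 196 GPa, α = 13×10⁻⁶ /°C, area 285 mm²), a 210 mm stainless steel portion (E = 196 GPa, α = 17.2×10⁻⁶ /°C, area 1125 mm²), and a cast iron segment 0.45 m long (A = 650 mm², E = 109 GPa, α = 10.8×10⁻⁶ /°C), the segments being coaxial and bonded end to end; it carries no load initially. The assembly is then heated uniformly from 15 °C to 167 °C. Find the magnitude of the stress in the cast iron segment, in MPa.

σ ≈ 243 MPa (compressive)

If the supports were absent, the total length change would be Σ αᵢΔT Lᵢ = 13×10⁻⁶×152×160 + 17.2×10⁻⁶×152×210 + 10.8×10⁻⁶×152×450 = 1.604 mm.
The rigid supports impose zero overall length change; the single axial force P common to all segments must satisfy P Σ Lᵢ/(AᵢEᵢ) = δ_free.
The series flexibility is Σ Lᵢ/(AᵢEᵢ) = 160/(285×196×10³) + 210/(1125×196×10³) + 450/(650×109×10³) = 1.017×10⁻⁵ mm/N.
So P = 1.604 / 1.017×10⁻⁵ = 157.7 kN, compressive.
σ_{cast iron} = P / A = 157700 / 650 = 242.7 MPa.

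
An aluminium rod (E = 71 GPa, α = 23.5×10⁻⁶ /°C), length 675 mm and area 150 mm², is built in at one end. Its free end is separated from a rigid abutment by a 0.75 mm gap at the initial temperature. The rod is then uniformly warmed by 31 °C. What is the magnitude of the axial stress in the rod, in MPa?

If the wall were absent the rod would grow by αΔT L = 23.5×10⁻⁶ × 31 × 675 = 0.4917 mm.
This is smaller than the 0.75 mm clearance, so the rod expands freely without reaching the stop — the stress is zero.

σ ≈ 0 MPa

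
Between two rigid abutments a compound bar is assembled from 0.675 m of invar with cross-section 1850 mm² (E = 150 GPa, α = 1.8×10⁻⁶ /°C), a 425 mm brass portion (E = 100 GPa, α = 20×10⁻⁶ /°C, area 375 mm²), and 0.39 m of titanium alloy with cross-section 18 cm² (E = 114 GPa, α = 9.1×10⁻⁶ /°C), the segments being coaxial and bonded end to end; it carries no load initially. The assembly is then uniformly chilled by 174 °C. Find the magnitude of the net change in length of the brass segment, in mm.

Free thermal contraction of the whole bar: Σ αᵢΔT Lᵢ = 1.8×10⁻⁶×174×675 + 20×10⁻⁶×174×425 + 9.1×10⁻⁶×174×390 = 2.308 mm.
The rigid supports impose zero overall length change; the single axial force P common to all segments must satisfy P Σ Lᵢ/(AᵢEᵢ) = δ_free.
Σ Lᵢ/(AᵢEᵢ) = 675/(1850×150×10³) + 425/(375×100×10³) + 390/(1800×114×10³) = 1.567×10⁻⁵ mm/N.
Hence P = δ_free / Σ(L/AE) = 2.308/1.567×10⁻⁵ = 147.3 kN (tensile).
For the brass segment, free thermal change = 20×10⁻⁶×174×425 = 1.479 mm and elastic change from P = 147300×425/(375×100×10³) = 1.67 mm; these oppose, so the net change is 0.191 mm (segment lengthens).

|ΔL| ≈ 0.191 mm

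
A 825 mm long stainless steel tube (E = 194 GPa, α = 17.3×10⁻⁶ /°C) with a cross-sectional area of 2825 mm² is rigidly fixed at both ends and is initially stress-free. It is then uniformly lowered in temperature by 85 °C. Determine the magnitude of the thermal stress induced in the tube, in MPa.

σ ≈ 285 MPa (tensile)

The supports are rigid, so the total axial strain is zero. The restrained thermal strain is ε = αΔT = 17.3×10⁻⁶ × 85 = 1470.5×10⁻⁶.
The stress required to suppress this strain is σ = Eε = 194×10³ × 1470.5×10⁻⁶ = 285.3 MPa, tensile since the tube is trying to contract.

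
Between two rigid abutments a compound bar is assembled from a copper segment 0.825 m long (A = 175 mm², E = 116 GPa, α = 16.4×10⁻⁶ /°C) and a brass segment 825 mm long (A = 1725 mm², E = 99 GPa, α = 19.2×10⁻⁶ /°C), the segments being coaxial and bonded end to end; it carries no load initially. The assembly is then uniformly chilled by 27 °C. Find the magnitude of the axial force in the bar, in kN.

With the walls removed the bar would change length by δ_free = Σ αᵢΔT Lᵢ = 16.4×10⁻⁶×27×825 + 19.2×10⁻⁶×27×825 = 0.793 mm.
The rigid supports impose zero overall length change; the single axial force P common to all segments must satisfy P Σ Lᵢ/(AᵢEᵢ) = δ_free.
The series flexibility is Σ Lᵢ/(AᵢEᵢ) = 825/(175×116×10³) + 825/(1725×99×10³) = 4.547×10⁻⁵ mm/N.
P = 0.793 / 4.547×10⁻⁵ = 17440 N = 17.44 kN, tensile.

P ≈ 17.4 kN (tensile)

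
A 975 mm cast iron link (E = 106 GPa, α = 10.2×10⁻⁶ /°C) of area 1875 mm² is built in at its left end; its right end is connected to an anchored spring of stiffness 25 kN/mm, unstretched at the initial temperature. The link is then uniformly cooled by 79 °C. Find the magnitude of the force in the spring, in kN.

If the spring were absent the link would shorten by αΔT L = 10.2×10⁻⁶ × 79 × 975 = 0.7857 mm.
Let P be the tensile force in the spring. The link extends elastically by PL/(AE) and the spring stretches by P/k; together these equal δ_free.
So P = δ_free / [L/(AE) + 1/k] = 0.7857 / [ 975/(1875×106×10³) + 1/(25×10³) ].
P = 0.7857 / 4.491×10⁻⁵ = 17500 N.

P ≈ 17.5 kN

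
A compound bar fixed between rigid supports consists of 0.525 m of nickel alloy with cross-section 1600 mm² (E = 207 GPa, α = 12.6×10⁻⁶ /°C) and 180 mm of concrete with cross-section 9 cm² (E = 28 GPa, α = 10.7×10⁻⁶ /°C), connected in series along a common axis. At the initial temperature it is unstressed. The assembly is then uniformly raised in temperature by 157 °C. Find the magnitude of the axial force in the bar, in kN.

P ≈ 154 kN (compressive)

Free thermal expansion of the whole bar: Σ αᵢΔT Lᵢ = 12.6×10⁻⁶×157×525 + 10.7×10⁻⁶×157×180 = 1.341 mm.
The walls prevent any net length change, so an axial force P (same in every segment) develops. Compatibility: P · Σ Lᵢ/(AᵢEᵢ) = δ_free.
The series flexibility is Σ Lᵢ/(AᵢEᵢ) = 525/(1600×207×10³) + 180/(900×28×10³) = 8.728×10⁻⁶ mm/N.
P = 1.341 / 8.728×10⁻⁶ = 153600 N = 153.6 kN, compressive.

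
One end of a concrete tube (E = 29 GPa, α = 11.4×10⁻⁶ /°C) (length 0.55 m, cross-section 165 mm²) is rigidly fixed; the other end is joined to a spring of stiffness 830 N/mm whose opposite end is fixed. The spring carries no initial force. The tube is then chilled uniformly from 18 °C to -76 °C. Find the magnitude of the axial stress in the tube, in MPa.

σ ≈ 2.71 MPa (tensile)

The unrestrained thermal change is αΔT L = 11.4×10⁻⁶ × 94 × 550 = 0.5894 mm.
With a force P in the spring, the elastic change of the tube is PL/(AE) and that of the spring is P/k; compatibility requires their sum to equal δ_free.
So P = δ_free / [L/(AE) + 1/k] = 0.5894 / [ 550/(165×29×10³) + 1/(830) ].
P = 0.5894 / 0.00132 = 446.6 N.
σ = P/A = 446.6/165 = 2.707 MPa.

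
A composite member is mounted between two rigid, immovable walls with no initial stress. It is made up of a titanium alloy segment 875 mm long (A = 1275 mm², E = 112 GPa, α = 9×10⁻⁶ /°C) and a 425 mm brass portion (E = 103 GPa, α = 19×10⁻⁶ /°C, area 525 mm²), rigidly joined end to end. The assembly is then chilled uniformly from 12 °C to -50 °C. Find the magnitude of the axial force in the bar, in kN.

P ≈ 70.7 kN (tensile)

Free thermal contraction of the whole bar: Σ αᵢΔT Lᵢ = 9×10⁻⁶×62×875 + 19×10⁻⁶×62×425 = 0.9889 mm.
Since the ends are fixed, an axial force P builds up, equal in every segment, with P · Σ Lᵢ/(AᵢEᵢ) = δ_free.
Σ Lᵢ/(AᵢEᵢ) = 875/(1275×112×10³) + 425/(525×103×10³) = 1.399×10⁻⁵ mm/N.
Hence P = δ_free / Σ(L/AE) = 0.9889/1.399×10⁻⁵ = 70.7 kN (tensile).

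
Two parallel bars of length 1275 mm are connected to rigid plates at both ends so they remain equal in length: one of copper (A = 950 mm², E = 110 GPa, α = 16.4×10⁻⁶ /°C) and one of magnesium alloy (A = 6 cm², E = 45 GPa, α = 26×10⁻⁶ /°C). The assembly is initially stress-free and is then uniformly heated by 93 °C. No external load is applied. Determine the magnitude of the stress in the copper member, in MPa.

σ ≈ 20.2 MPa (tensile)

Both members must finish at the same length. With the larger α, the magnesium alloy tends to over-expand; the plates restrain it, putting the magnesium alloy in compression and the copper in tension. With no external load the two internal forces are equal and opposite, magnitude P.
Equating the net (thermal + elastic) strains gives |α₁ − α₂|·ΔT = P·[1/(A₁E₁) + 1/(A₂E₂)].
|α₁ − α₂|·ΔT = 9.6×10⁻⁶ × 93 = 0.0008928.
1/(A₁E₁) + 1/(A₂E₂) = 1/(950×110×10³) + 1/(600×45×10³) = 4.661×10⁻⁸ N⁻¹.
P = 0.0008928 / 4.661×10⁻⁸ = 19160 N = 19.16 kN.
σ_{copper} = P/A₁ = 19160/950 = 20.16 MPa, tensile.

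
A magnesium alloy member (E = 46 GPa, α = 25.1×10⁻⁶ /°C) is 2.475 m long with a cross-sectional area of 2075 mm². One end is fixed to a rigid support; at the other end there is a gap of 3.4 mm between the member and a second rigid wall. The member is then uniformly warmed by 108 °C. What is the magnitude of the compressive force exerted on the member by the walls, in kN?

If the wall were absent the member would grow by αΔT L = 25.1×10⁻⁶ × 108 × 2475 = 6.709 mm.
After closing the 3.4 mm clearance, 6.709 − 3.4 = 3.309 mm of expansion remains to be suppressed by the wall.
So σ = E(δ_free − g)/L = 46×10³ × 3.309/2475 = 61.5 MPa.
Force on the wall = σA = 61.5 × 2075 mm² = 127.6 kN.

P ≈ 128 kN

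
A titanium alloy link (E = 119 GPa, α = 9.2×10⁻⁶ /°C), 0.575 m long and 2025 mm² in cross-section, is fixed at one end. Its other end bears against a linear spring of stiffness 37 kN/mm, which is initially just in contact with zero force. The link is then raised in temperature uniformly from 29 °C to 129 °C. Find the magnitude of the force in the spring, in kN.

P ≈ 18 kN

Free thermal expansion: δ_free = αΔT L = 9.2×10⁻⁶ × 100 × 575 = 0.529 mm.
Let P be the compressive force at the spring. The link shortens elastically by PL/(AE) and the spring compresses by P/k; together these equal δ_free.
P [ L/(AE) + 1/k ] = δ_free → P [ 575/(2025×119×10³) + 1/(37×10³) ] = 0.529.
P = 0.529 / 2.941×10⁻⁵ = 17990 N.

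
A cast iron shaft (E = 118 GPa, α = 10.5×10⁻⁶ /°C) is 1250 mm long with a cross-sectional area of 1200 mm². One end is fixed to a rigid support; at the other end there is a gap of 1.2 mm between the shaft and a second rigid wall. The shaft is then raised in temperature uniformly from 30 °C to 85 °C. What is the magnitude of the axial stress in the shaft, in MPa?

σ ≈ 0 MPa

Unrestrained expansion: δ_free = αΔT L = 10.5×10⁻⁶ × 55 × 1250 = 0.7219 mm.
Since δ_free = 0.722 mm is less than the 1.2 mm gap, the shaft never touches the wall. No axial force develops.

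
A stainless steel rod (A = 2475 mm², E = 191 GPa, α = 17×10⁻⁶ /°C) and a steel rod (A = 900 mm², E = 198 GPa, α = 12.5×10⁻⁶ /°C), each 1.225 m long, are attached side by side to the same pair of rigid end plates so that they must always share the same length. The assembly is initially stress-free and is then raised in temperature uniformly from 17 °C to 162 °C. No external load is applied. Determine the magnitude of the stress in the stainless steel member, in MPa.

Both members must finish at the same length. With the larger α, the stainless steel tends to over-expand; the plates restrain it, putting the stainless steel in compression and the steel in tension. With no external load the two internal forces are equal and opposite, magnitude P.
Equating the net (thermal + elastic) strains gives |α₁ − α₂|·ΔT = P·[1/(A₁E₁) + 1/(A₂E₂)].
|α₁ − α₂|·ΔT = 4.5×10⁻⁶ × 145 = 0.0006525.
1/(A₁E₁) + 1/(A₂E₂) = 1/(2475×191×10³) + 1/(900×198×10³) = 7.727×10⁻⁹ N⁻¹.
P = 0.0006525 / 7.727×10⁻⁹ = 84440 N = 84.44 kN.
σ_{stainless steel} = P/A₁ = 84440/2475 = 34.12 MPa, compressive.

σ ≈ 34.1 MPa (compressive)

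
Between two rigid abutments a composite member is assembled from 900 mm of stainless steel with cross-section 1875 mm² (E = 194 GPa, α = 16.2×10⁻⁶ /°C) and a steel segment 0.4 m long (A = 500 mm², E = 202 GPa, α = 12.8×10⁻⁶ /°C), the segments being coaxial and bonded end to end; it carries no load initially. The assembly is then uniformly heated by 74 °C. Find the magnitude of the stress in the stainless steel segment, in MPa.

If the supports were absent, the total length change would be Σ αᵢΔT Lᵢ = 16.2×10⁻⁶×74×900 + 12.8×10⁻⁶×74×400 = 1.458 mm.
Since the ends are fixed, an axial force P builds up, equal in every segment, with P · Σ Lᵢ/(AᵢEᵢ) = δ_free.
Σ Lᵢ/(AᵢEᵢ) = 900/(1875×194×10³) + 400/(500×202×10³) = 6.435×10⁻⁶ mm/N.
Hence P = δ_free / Σ(L/AE) = 1.458/6.435×10⁻⁶ = 226.6 kN (compressive).
σ_{stainless steel} = P / A = 226600 / 1875 = 120.8 MPa.

σ ≈ 121 MPa (compressive)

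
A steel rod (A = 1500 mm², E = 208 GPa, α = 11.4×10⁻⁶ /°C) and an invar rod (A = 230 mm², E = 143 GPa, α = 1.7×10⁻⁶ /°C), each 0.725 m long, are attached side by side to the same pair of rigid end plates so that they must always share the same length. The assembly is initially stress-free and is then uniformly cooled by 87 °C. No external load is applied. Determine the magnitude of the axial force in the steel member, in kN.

P ≈ 25.1 kN (tensile in the steel)

Equilibrium of a rigid end plate with no external load gives equal and opposite internal forces ±P in the two members. Since α_{steel} > α_{invar}, cooling drives the steel into tension and the invar into compression.
Equating the net (thermal + elastic) strains gives |α₁ − α₂|·ΔT = P·[1/(A₁E₁) + 1/(A₂E₂)].
|α₁ − α₂|·ΔT = 9.7×10⁻⁶ × 87 = 0.0008439.
1/(A₁E₁) + 1/(A₂E₂) = 1/(1500×208×10³) + 1/(230×143×10³) = 3.361×10⁻⁸ N⁻¹.
P = 0.0008439 / 3.361×10⁻⁸ = 25110 N = 25.11 kN.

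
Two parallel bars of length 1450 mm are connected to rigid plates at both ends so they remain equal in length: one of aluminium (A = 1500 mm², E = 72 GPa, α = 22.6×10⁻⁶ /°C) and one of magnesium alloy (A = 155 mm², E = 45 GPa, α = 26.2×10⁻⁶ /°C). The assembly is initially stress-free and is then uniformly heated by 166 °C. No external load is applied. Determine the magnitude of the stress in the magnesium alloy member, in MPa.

Equilibrium of a rigid end plate with no external load gives equal and opposite internal forces ±P in the two members. Since α_{magnesium alloy} > α_{aluminium}, heating drives the magnesium alloy into compression and the aluminium into tension.
Compatibility of the two members (thermal + elastic change equal): (α₁ − α₂)ΔT = P·[1/(A₁E₁) + 1/(A₂E₂)].
|α₁ − α₂|·ΔT = 3.6×10⁻⁶ × 166 = 0.0005976.
1/(A₁E₁) + 1/(A₂E₂) = 1/(1500×72×10³) + 1/(155×45×10³) = 1.526×10⁻⁷ N⁻¹.
So P = 0.0005976 / 1.526×10⁻⁷ = 3.915 kN.
σ_{magnesium alloy} = P/A₂ = 3915/155 = 25.26 MPa, compressive.

σ ≈ 25.3 MPa (compressive)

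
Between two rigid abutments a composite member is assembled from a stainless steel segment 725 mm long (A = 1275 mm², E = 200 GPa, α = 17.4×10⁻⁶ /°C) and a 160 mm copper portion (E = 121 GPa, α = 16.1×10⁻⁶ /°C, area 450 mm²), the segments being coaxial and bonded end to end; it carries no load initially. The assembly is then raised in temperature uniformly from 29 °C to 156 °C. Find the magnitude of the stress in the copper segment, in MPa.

With the walls removed the bar would change length by δ_free = Σ αᵢΔT Lᵢ = 17.4×10⁻⁶×127×725 + 16.1×10⁻⁶×127×160 = 1.929 mm.
The rigid supports impose zero overall length change; the single axial force P common to all segments must satisfy P Σ Lᵢ/(AᵢEᵢ) = δ_free.
The series flexibility is Σ Lᵢ/(AᵢEᵢ) = 725/(1275×200×10³) + 160/(450×121×10³) = 5.782×10⁻⁶ mm/N.
P = 1.929 / 5.782×10⁻⁶ = 333700 N = 333.7 kN, compressive.
σ_{copper} = P / A = 333700 / 450 = 741.5 MPa.

σ ≈ 742 MPa (compressive)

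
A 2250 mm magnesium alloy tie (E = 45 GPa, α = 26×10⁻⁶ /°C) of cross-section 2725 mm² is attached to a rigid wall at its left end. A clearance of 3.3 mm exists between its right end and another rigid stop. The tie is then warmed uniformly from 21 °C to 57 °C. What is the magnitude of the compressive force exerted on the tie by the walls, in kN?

Unrestrained expansion: δ_free = αΔT L = 26×10⁻⁶ × 36 × 2250 = 2.106 mm.
This is smaller than the 3.3 mm clearance, so the tie expands freely without reaching the stop — the stress is zero.

P ≈ 0 kN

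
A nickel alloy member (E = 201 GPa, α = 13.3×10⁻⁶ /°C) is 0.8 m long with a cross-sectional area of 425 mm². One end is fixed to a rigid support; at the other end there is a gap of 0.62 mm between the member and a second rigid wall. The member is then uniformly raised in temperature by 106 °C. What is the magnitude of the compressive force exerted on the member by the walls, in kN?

P ≈ 54.2 kN

Unrestrained expansion: δ_free = αΔT L = 13.3×10⁻⁶ × 106 × 800 = 1.128 mm.
The gap closes (δ_free > 0.62 mm) and the wall then resists a further 1.128 − 0.62 = 0.5078 mm of expansion.
That suppressed elongation corresponds to σ = E·Δ/L = 201×10³ × 0.5078/800 = 127.6 MPa.
Force on the wall = σA = 127.6 × 425 mm² = 54.23 kN.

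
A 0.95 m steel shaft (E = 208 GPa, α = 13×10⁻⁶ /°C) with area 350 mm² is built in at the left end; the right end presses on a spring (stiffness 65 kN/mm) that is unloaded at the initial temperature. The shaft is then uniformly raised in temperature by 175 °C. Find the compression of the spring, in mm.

If the spring were absent the shaft would lengthen by αΔT L = 13×10⁻⁶ × 175 × 950 = 2.161 mm.
With a force P in the spring, the elastic change of the shaft is PL/(AE) and that of the spring is P/k; compatibility requires their sum to equal δ_free.
P [ L/(AE) + 1/k ] = δ_free → P [ 950/(350×208×10³) + 1/(65×10³) ] = 2.161.
P = 2.161 / 2.843×10⁻⁵ = 76010 N.
Spring compression = P/k = 76010/(65×10³) = 1.169 mm.

δ ≈ 1.17 mm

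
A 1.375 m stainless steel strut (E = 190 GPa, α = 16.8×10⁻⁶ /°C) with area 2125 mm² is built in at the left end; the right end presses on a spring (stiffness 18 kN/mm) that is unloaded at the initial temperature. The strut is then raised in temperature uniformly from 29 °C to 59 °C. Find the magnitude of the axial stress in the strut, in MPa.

σ ≈ 5.53 MPa (compressive)

If the spring were absent the strut would lengthen by αΔT L = 16.8×10⁻⁶ × 30 × 1375 = 0.693 mm.
Let P be the compressive force at the spring. The strut shortens elastically by PL/(AE) and the spring compresses by P/k; together these equal δ_free.
So P = δ_free / [L/(AE) + 1/k] = 0.693 / [ 1375/(2125×190×10³) + 1/(18×10³) ].
P = 0.693 / 5.896×10⁻⁵ = 11750 N.
σ = P/A = 11750/2125 = 5.531 MPa.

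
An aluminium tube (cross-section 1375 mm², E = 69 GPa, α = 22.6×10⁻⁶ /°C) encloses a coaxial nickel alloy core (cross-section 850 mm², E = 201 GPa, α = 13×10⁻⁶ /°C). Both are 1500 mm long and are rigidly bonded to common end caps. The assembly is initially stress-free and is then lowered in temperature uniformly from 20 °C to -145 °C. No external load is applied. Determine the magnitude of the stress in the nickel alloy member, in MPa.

σ ≈ 114 MPa (compressive)

Equilibrium of a rigid end plate with no external load gives equal and opposite internal forces ±P in the two members. Since α_{aluminium} > α_{nickel alloy}, cooling drives the aluminium into tension and the nickel alloy into compression.
Setting the final lengths equal and cancelling L: (α₁ − α₂)ΔT = P/(A₁E₁) + P/(A₂E₂).
|α₁ − α₂|·ΔT = 9.6×10⁻⁶ × 165 = 0.001584.
1/(A₁E₁) + 1/(A₂E₂) = 1/(1375×69×10³) + 1/(850×201×10³) = 1.639×10⁻⁸ N⁻¹.
So P = 0.001584 / 1.639×10⁻⁸ = 96.63 kN.
σ_{nickel alloy} = P/A₂ = 96630/850 = 113.7 MPa, compressive.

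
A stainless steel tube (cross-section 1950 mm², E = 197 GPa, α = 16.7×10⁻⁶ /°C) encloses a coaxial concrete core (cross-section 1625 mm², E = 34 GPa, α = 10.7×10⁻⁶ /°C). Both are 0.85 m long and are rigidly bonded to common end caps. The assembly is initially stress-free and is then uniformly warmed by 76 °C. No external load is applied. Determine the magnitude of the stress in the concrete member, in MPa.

σ ≈ 13.6 MPa (tensile)

Both members must finish at the same length. With the larger α, the stainless steel tends to over-expand; the plates restrain it, putting the stainless steel in compression and the concrete in tension. With no external load the two internal forces are equal and opposite, magnitude P.
Compatibility of the two members (thermal + elastic change equal): (α₁ − α₂)ΔT = P·[1/(A₁E₁) + 1/(A₂E₂)].
|α₁ − α₂|·ΔT = 6×10⁻⁶ × 76 = 0.000456.
1/(A₁E₁) + 1/(A₂E₂) = 1/(1950×197×10³) + 1/(1625×34×10³) = 2.07×10⁻⁸ N⁻¹.
So P = 0.000456 / 2.07×10⁻⁸ = 22.03 kN.
σ_{concrete} = P/A₂ = 22030/1625 = 13.55 MPa, tensile.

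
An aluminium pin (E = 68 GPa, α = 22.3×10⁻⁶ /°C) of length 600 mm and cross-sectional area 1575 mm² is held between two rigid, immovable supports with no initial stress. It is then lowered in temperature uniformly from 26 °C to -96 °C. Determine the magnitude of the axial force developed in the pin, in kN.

Full restraint means ε = 0, so the stress is σ = EαΔT = 68×10³ × 22.3×10⁻⁶ × 122 = 185 MPa.
P = AEαΔT = 1575 × 68×10³ × 22.3×10⁻⁶ × 122 = 291.4 kN (tensile).

P ≈ 291 kN (tensile)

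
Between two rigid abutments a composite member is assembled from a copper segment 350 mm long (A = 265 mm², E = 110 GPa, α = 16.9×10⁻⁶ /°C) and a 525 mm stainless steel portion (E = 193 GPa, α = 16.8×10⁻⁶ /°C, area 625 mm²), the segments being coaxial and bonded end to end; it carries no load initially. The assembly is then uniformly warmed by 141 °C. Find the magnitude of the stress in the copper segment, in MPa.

σ ≈ 479 MPa (compressive)

Free thermal expansion of the whole bar: Σ αᵢΔT Lᵢ = 16.9×10⁻⁶×141×350 + 16.8×10⁻⁶×141×525 = 2.078 mm.
The rigid supports impose zero overall length change; the single axial force P common to all segments must satisfy P Σ Lᵢ/(AᵢEᵢ) = δ_free.
The series flexibility is Σ Lᵢ/(AᵢEᵢ) = 350/(265×110×10³) + 525/(625×193×10³) = 1.636×10⁻⁵ mm/N.
P = 2.078 / 1.636×10⁻⁵ = 127000 N = 127 kN, compressive.
σ_{copper} = P / A = 127000 / 265 = 479.2 MPa.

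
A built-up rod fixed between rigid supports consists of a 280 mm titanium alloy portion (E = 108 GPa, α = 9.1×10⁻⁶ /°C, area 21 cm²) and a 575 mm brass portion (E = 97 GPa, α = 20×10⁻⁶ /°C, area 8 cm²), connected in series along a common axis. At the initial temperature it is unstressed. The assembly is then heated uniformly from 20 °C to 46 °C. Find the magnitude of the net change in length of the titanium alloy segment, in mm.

With the walls removed the bar would change length by δ_free = Σ αᵢΔT Lᵢ = 9.1×10⁻⁶×26×280 + 20×10⁻⁶×26×575 = 0.3652 mm.
Since the ends are fixed, an axial force P builds up, equal in every segment, with P · Σ Lᵢ/(AᵢEᵢ) = δ_free.
The series flexibility is Σ Lᵢ/(AᵢEᵢ) = 280/(2100×108×10³) + 575/(800×97×10³) = 8.644×10⁻⁶ mm/N.
So P = 0.3652 / 8.644×10⁻⁶ = 42.25 kN, compressive.
For the titanium alloy segment, free thermal change = 9.1×10⁻⁶×26×280 = 0.06625 mm and elastic change from P = 42250×280/(2100×108×10³) = 0.05216 mm; these oppose, so the net change is 0.0141 mm (segment lengthens).

|ΔL| ≈ 0.0141 mm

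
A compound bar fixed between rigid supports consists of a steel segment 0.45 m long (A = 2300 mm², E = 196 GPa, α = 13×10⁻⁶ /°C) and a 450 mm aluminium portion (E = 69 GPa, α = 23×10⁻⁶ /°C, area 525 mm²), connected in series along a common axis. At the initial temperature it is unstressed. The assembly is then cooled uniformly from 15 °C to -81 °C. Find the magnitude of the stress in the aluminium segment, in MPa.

Free thermal contraction of the whole bar: Σ αᵢΔT Lᵢ = 13×10⁻⁶×96×450 + 23×10⁻⁶×96×450 = 1.555 mm.
The rigid supports impose zero overall length change; the single axial force P common to all segments must satisfy P Σ Lᵢ/(AᵢEᵢ) = δ_free.
The series flexibility is Σ Lᵢ/(AᵢEᵢ) = 450/(2300×196×10³) + 450/(525×69×10³) = 1.342×10⁻⁵ mm/N.
Hence P = δ_free / Σ(L/AE) = 1.555/1.342×10⁻⁵ = 115.9 kN (tensile).
σ_{aluminium} = P / A = 115900 / 525 = 220.7 MPa.

σ ≈ 221 MPa (tensile)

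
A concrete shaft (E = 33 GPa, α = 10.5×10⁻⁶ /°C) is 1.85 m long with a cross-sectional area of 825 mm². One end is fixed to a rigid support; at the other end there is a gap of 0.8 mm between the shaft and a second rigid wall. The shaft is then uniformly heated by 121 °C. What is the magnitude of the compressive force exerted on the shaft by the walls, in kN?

P ≈ 22.8 kN

Free thermal elongation = αΔT L = 10.5×10⁻⁶ × 121 × 1850 = 2.35 mm.
This exceeds the 0.8 mm gap, so the wall pushes back. The portion of expansion that must be recovered elastically is δ_free − gap = 2.35 − 0.8 = 1.55 mm.
Compatibility: PL/(AE) = 1.55 mm, so σ = P/A = E × (1.55/1850) = 27.66 MPa.
P = σA = 27.66 × 825 = 22.82 kN.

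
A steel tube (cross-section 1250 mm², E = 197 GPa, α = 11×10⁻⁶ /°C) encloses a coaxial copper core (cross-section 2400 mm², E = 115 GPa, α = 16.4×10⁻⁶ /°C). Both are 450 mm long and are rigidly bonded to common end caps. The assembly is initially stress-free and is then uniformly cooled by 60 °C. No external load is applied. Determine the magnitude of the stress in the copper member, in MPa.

Equilibrium of a rigid end plate with no external load gives equal and opposite internal forces ±P in the two members. Since α_{copper} > α_{steel}, cooling drives the copper into tension and the steel into compression.
Compatibility of the two members (thermal + elastic change equal): (α₁ − α₂)ΔT = P·[1/(A₁E₁) + 1/(A₂E₂)].
|α₁ − α₂|·ΔT = 5.4×10⁻⁶ × 60 = 0.000324.
1/(A₁E₁) + 1/(A₂E₂) = 1/(1250×197×10³) + 1/(2400×115×10³) = 7.684×10⁻⁹ N⁻¹.
P = 0.000324 / 7.684×10⁻⁹ = 42160 N = 42.16 kN.
σ_{copper} = P/A₂ = 42160/2400 = 17.57 MPa, tensile.

σ ≈ 17.6 MPa (tensile)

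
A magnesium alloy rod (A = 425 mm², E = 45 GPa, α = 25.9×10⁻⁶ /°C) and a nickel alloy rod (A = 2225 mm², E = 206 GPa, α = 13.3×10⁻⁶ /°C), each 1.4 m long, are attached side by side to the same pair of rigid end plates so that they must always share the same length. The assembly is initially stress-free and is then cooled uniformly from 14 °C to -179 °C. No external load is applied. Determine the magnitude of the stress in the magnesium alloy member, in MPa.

Equilibrium of a rigid end plate with no external load gives equal and opposite internal forces ±P in the two members. Since α_{magnesium alloy} > α_{nickel alloy}, cooling drives the magnesium alloy into tension and the nickel alloy into compression.
Setting the final lengths equal and cancelling L: (α₁ − α₂)ΔT = P/(A₁E₁) + P/(A₂E₂).
|α₁ − α₂|·ΔT = 12.6×10⁻⁶ × 193 = 0.002432.
1/(A₁E₁) + 1/(A₂E₂) = 1/(425×45×10³) + 1/(2225×206×10³) = 5.447×10⁻⁸ N⁻¹.
P = 0.002432 / 5.447×10⁻⁸ = 44650 N = 44.65 kN.
σ_{magnesium alloy} = P/A₁ = 44650/425 = 105 MPa, tensile.

σ ≈ 105 MPa (tensile)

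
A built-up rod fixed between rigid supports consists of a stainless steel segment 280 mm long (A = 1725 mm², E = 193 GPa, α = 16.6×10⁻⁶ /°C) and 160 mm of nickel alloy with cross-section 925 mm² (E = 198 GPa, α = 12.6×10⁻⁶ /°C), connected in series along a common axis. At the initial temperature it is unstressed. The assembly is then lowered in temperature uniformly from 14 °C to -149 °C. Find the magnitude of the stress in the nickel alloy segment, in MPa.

Free thermal contraction of the whole bar: Σ αᵢΔT Lᵢ = 16.6×10⁻⁶×163×280 + 12.6×10⁻⁶×163×160 = 1.086 mm.
The rigid supports impose zero overall length change; the single axial force P common to all segments must satisfy P Σ Lᵢ/(AᵢEᵢ) = δ_free.
Σ Lᵢ/(AᵢEᵢ) = 280/(1725×193×10³) + 160/(925×198×10³) = 1.715×10⁻⁶ mm/N.
Hence P = δ_free / Σ(L/AE) = 1.086/1.715×10⁻⁶ = 633.5 kN (tensile).
σ_{nickel alloy} = P / A = 633500 / 925 = 684.9 MPa.

σ ≈ 685 MPa (tensile)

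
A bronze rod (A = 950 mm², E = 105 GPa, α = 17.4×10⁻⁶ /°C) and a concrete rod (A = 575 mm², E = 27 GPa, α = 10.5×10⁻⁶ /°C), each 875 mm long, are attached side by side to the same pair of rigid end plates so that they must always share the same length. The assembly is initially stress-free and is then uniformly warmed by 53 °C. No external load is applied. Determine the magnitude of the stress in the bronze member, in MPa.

σ ≈ 5.17 MPa (compressive)

The bronze has the larger α, so on heating it would change length more than the concrete if both were free. The rigid plates force a common final length, so the bronze is put into compression and the concrete into tension, with equal and opposite forces P (no external load).
Equating the net (thermal + elastic) strains gives |α₁ − α₂|·ΔT = P·[1/(A₁E₁) + 1/(A₂E₂)].
|α₁ − α₂|·ΔT = 6.9×10⁻⁶ × 53 = 0.0003657.
1/(A₁E₁) + 1/(A₂E₂) = 1/(950×105×10³) + 1/(575×27×10³) = 7.444×10⁻⁸ N⁻¹.
P = 0.0003657 / 7.444×10⁻⁸ = 4913 N = 4.913 kN.
σ_{bronze} = P/A₁ = 4913/950 = 5.171 MPa, compressive.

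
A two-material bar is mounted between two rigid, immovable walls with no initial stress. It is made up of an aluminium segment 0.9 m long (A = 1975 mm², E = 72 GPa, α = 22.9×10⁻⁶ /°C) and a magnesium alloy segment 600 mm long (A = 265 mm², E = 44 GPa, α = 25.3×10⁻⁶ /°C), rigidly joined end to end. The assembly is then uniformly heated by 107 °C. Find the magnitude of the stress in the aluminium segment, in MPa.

If the supports were absent, the total length change would be Σ αᵢΔT Lᵢ = 22.9×10⁻⁶×107×900 + 25.3×10⁻⁶×107×600 = 3.83 mm.
The walls prevent any net length change, so an axial force P (same in every segment) develops. Compatibility: P · Σ Lᵢ/(AᵢEᵢ) = δ_free.
The series flexibility is Σ Lᵢ/(AᵢEᵢ) = 900/(1975×72×10³) + 600/(265×44×10³) = 5.779×10⁻⁵ mm/N.
Hence P = δ_free / Σ(L/AE) = 3.83/5.779×10⁻⁵ = 66.27 kN (compressive).
σ_{aluminium} = P / A = 66270 / 1975 = 33.55 MPa.

σ ≈ 33.6 MPa (compressive)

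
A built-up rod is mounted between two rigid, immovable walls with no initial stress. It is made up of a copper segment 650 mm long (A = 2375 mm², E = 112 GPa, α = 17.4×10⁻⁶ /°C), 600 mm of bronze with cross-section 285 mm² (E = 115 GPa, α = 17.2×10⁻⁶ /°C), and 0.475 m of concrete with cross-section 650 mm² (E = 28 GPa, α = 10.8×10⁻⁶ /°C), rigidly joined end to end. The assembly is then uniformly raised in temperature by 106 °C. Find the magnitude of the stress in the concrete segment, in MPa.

Free thermal expansion of the whole bar: Σ αᵢΔT Lᵢ = 17.4×10⁻⁶×106×650 + 17.2×10⁻⁶×106×600 + 10.8×10⁻⁶×106×475 = 2.837 mm.
The walls prevent any net length change, so an axial force P (same in every segment) develops. Compatibility: P · Σ Lᵢ/(AᵢEᵢ) = δ_free.
Σ Lᵢ/(AᵢEᵢ) = 650/(2375×112×10³) + 600/(285×115×10³) + 475/(650×28×10³) = 4.685×10⁻⁵ mm/N.
P = 2.837 / 4.685×10⁻⁵ = 60550 N = 60.55 kN, compressive.
σ_{concrete} = P / A = 60550 / 650 = 93.15 MPa.

σ ≈ 93.1 MPa (compressive)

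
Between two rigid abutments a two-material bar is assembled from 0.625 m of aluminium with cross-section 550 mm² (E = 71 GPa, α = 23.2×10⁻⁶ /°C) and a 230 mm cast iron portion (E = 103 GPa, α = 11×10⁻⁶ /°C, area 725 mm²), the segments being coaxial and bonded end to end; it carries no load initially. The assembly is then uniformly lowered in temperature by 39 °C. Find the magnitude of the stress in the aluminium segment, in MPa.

σ ≈ 63.3 MPa (tensile)

Free thermal contraction of the whole bar: Σ αᵢΔT Lᵢ = 23.2×10⁻⁶×39×625 + 11×10⁻⁶×39×230 = 0.6642 mm.
The rigid supports impose zero overall length change; the single axial force P common to all segments must satisfy P Σ Lᵢ/(AᵢEᵢ) = δ_free.
Σ Lᵢ/(AᵢEᵢ) = 625/(550×71×10³) + 230/(725×103×10³) = 1.909×10⁻⁵ mm/N.
Hence P = δ_free / Σ(L/AE) = 0.6642/1.909×10⁻⁵ = 34.8 kN (tensile).
σ_{aluminium} = P / A = 34800 / 550 = 63.27 MPa.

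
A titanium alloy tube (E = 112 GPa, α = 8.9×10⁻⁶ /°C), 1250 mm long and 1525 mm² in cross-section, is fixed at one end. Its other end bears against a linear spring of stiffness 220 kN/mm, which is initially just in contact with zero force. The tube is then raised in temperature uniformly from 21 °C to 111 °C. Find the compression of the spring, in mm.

δ ≈ 0.384 mm

If the spring were absent the tube would lengthen by αΔT L = 8.9×10⁻⁶ × 90 × 1250 = 1.001 mm.
Let P be the compressive force at the spring. The tube shortens elastically by PL/(AE) and the spring compresses by P/k; together these equal δ_free.
P [ L/(AE) + 1/k ] = δ_free → P [ 1250/(1525×112×10³) + 1/(220×10³) ] = 1.001.
P = 1.001 / 1.186×10⁻⁵ = 84390 N.
Spring compression = P/k = 84390/(220×10³) = 0.3836 mm.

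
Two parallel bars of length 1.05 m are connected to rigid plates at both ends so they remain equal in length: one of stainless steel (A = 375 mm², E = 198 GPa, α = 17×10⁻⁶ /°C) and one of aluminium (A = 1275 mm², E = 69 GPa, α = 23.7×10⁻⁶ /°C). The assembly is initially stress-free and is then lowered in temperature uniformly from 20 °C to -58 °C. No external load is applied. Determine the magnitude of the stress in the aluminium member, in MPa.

σ ≈ 16.5 MPa (tensile)

Both members must finish at the same length. With the larger α, the aluminium tends to over-contract; the plates restrain it, putting the aluminium in tension and the stainless steel in compression. With no external load the two internal forces are equal and opposite, magnitude P.
Setting the final lengths equal and cancelling L: (α₁ − α₂)ΔT = P/(A₁E₁) + P/(A₂E₂).
|α₁ − α₂|·ΔT = 6.7×10⁻⁶ × 78 = 0.0005226.
1/(A₁E₁) + 1/(A₂E₂) = 1/(375×198×10³) + 1/(1275×69×10³) = 2.483×10⁻⁸ N⁻¹.
P = 0.0005226 / 2.483×10⁻⁸ = 21040 N = 21.04 kN.
σ_{aluminium} = P/A₂ = 21040/1275 = 16.5 MPa, tensile.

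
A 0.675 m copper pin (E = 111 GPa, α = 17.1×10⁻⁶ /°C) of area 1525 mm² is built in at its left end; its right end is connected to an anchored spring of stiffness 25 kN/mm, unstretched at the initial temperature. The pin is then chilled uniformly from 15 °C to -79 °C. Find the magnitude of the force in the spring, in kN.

P ≈ 24.7 kN

Free thermal contraction: δ_free = αΔT L = 17.1×10⁻⁶ × 94 × 675 = 1.085 mm.
With a force P in the spring, the elastic change of the pin is PL/(AE) and that of the spring is P/k; compatibility requires their sum to equal δ_free.
So P = δ_free / [L/(AE) + 1/k] = 1.085 / [ 675/(1525×111×10³) + 1/(25×10³) ].
P = 1.085 / 4.399×10⁻⁵ = 24670 N.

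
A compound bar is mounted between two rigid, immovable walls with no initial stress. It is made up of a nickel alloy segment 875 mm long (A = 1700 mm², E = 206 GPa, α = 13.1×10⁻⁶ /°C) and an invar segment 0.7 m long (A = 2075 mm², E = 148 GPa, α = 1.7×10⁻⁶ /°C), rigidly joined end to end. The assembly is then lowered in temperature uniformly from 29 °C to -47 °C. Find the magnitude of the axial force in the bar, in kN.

P ≈ 201 kN (tensile)

If the supports were absent, the total length change would be Σ αᵢΔT Lᵢ = 13.1×10⁻⁶×76×875 + 1.7×10⁻⁶×76×700 = 0.9616 mm.
The rigid supports impose zero overall length change; the single axial force P common to all segments must satisfy P Σ Lᵢ/(AᵢEᵢ) = δ_free.
The series flexibility is Σ Lᵢ/(AᵢEᵢ) = 875/(1700×206×10³) + 700/(2075×148×10³) = 4.778×10⁻⁶ mm/N.
P = 0.9616 / 4.778×10⁻⁶ = 201300 N = 201.3 kN, tensile.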